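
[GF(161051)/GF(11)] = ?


GF(161051) = GF(11^5), so the extension degree is 5

[GF(161051)/GF(11)] = 5


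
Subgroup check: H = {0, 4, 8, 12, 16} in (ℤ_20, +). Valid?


Subgroup test for H = {0, 4, 8, 12, 16} in (ℤ_20, +):
(1) 0 ∈ H? Yes
(2) Closure: for all a,b ∈ H, (a+b) mod 20 ∈ H? Yes
(3) Inverses: for all a ∈ H, -a mod 20 ∈ H? Yes

Yes, H is a subgroup of ℤ_20


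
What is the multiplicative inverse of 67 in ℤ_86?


Use the extended Euclidean algorithm to write 1 = 67·s + 86·t; then s mod 86 is the inverse.
Euclidean algorithm:
  67 = 0·86 + 67
  86 = 1·67 + 19
  67 = 3·19 + 10
  19 = 1·10 + 9
  10 = 1·9 + 1
  9 = 9·1 + 0
gcd(67,86) = 1
Back-substitution gives: 67·(9) + 86·(-7) = 1
So 67⁻¹ ≡ 9 ≡ 9 (mod 86)
Check: 67 × 9 = 603 ≡ 1 (mod 86) ✓

67⁻¹ ≡ 9 (mod 86)


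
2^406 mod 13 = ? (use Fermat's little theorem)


Fermat's little theorem: if p is prime and gcd(a,p)=1, then a^(p-1) ≡ 1 (mod p)
p = 13 is prime, gcd(2,13) = 1
Reduce exponent: 406 mod 12 = 10
So 2^406 ≡ 2^10 (mod 13)
2^10 mod 13 = 10

2^406 ≡ 10 (mod 13)


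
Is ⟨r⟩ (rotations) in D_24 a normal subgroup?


H = ⟨r⟩ (rotations) in D_24
The rotation subgroup ⟨r⟩ has index 2 in D_24, so it is normal

Yes, normal subgroup


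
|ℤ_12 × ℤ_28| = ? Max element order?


|ℤ_12 × ℤ_28| = 12 × 28 = 336
Max element order = lcm(12,28) = 84
Cyclic? No (gcd=4)

|ℤ_12×ℤ_28| = 336, max element order = 84


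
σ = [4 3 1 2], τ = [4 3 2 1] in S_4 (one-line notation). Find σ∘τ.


σ∘τ: apply τ first, then σ
1 →τ 4 →σ 2
2 →τ 3 →σ 1
3 →τ 2 →σ 3
4 →τ 1 →σ 4

σ∘τ = [2 1 3 4]


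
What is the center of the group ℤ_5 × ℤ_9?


Z(G) = {g ∈ G | gx = xg for all x ∈ G}
Direct product of abelian groups is abelian, so Z(G) = G

Z(ℤ_5 × ℤ_9) = ℤ_5 × ℤ_9


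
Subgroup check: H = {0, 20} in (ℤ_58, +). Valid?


Subgroup test for H = {0, 20} in (ℤ_58, +):
(1) 0 ∈ H? Yes
(2) Closure: for all a,b ∈ H, (a+b) mod 58 ∈ H? No  [counterexample: 20 + 20 = 40 ∉ H]
(3) Inverses: for all a ∈ H, -a mod 58 ∈ H? No

No, H is not a subgroup of ℤ_58


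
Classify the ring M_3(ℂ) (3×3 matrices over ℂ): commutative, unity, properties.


Matrix multiplication is non-commutative for n ≥ 2; the identity matrix I is the unity; singular matrices give zero divisors, so not an integral domain
Commutative: No
Integral domain: No
Has unity: Yes

M_3(ℂ) (3×3 matrices over ℂ): Commutative=No, Unity=Yes


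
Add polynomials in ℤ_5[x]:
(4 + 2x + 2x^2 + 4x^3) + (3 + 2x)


Add coefficients mod 5:
x^0: 4 + 3 = 2 (mod 5)
x^1: 2 + 2 = 4 (mod 5)
x^2: 2 + 0 = 2 (mod 5)
x^3: 4 + 0 = 4 (mod 5)
Result: 2 + 4x + 2x^2 + 4x^3

f + g = 2 + 4x + 2x^2 + 4x^3


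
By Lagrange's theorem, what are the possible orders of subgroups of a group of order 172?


Lagrange's theorem: |H| divides |G|
|G| = 172
Divisors of 172: 1, 2, 4, 43, 86, 172

Possible subgroup orders: {1, 2, 4, 43, 86, 172}


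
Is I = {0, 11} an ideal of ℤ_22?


Check ideal conditions for I = {0, 11} in ℤ_22:
(1) I is an additive subgroup? Yes
(2) For r ∈ ℤ_22 and a ∈ I: r·a ∈ I? Yes

Yes, I is an ideal of ℤ_22


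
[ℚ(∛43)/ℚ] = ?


∛43 has minimal polynomial x³ - 43 (irreducible over ℚ since 43 is not a perfect cube)

[ℚ(∛43)/ℚ] = 3


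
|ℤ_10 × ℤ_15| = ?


|A × B| = |A| · |B|
|ℤ_10 × ℤ_15| = 10 × 15 = 150

|ℤ_10 × ℤ_15| = 150


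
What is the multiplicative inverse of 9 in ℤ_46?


Use the extended Euclidean algorithm to write 1 = 9·s + 46·t; then s mod 46 is the inverse.
Euclidean algorithm:
  9 = 0·46 + 9
  46 = 5·9 + 1
  9 = 9·1 + 0
gcd(9,46) = 1
Back-substitution gives: 9·(-5) + 46·(1) = 1
So 9⁻¹ ≡ -5 ≡ 41 (mod 46)
Check: 9 × 41 = 369 ≡ 1 (mod 46) ✓

9⁻¹ ≡ 41 (mod 46)


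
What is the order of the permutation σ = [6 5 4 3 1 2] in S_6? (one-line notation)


Cycle decomposition: (1 6 2 5) (3 4)
Cycle lengths: 4, 2
Order = lcm(4, 2) = 4

ord(σ) = 4


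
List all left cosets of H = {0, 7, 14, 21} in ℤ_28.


H = {0, 7, 14, 21}, |H| = 4
Number of cosets = |G|/|H| = 28/4 = 7
0 + H = {0, 7, 14, 21}
1 + H = {1, 8, 15, 22}
2 + H = {2, 9, 16, 23}
3 + H = {3, 10, 17, 24}
4 + H = {4, 11, 18, 25}
5 + H = {5, 12, 19, 26}
6 + H = {6, 13, 20, 27}

Cosets: 0+H={0,7,14,21}; 1+H={1,8,15,22}; 2+H={2,9,16,23}; 3+H={3,10,17,24}; 4+H={4,11,18,25}; 5+H={5,12,19,26}; 6+H={6,13,20,27}


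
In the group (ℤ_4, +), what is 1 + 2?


Operation: addition mod 4
1 + 2 = (a + b) mod 4 with a = 1, b = 2

1 + 2 = 3


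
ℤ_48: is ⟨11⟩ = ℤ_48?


g generates ℤ_n iff gcd(g, n) = 1
gcd(11, 48) = 1
Since gcd = 1, 11 is a generator.

Yes, 11 generates ℤ_48


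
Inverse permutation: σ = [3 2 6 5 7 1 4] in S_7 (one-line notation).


To find σ⁻¹, swap domain and range:
σ(1) = 3 → σ⁻¹(3) = 1
σ(2) = 2 → σ⁻¹(2) = 2
σ(3) = 6 → σ⁻¹(6) = 3
σ(4) = 5 → σ⁻¹(5) = 4
σ(5) = 7 → σ⁻¹(7) = 5
σ(6) = 1 → σ⁻¹(1) = 6
σ(7) = 4 → σ⁻¹(4) = 7

σ⁻¹ = [6 2 1 7 4 3 5]


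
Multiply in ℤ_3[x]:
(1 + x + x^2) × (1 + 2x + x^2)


Expand and collect like terms; reduce coefficients mod 3:
x^0: 1·1 = 1 ≡ 1 (mod 3)
x^1: 1·2 + 1·1 = 3 ≡ 0 (mod 3)
x^2: 1·1 + 1·2 + 1·1 = 4 ≡ 1 (mod 3)
x^3: 1·1 + 1·2 = 3 ≡ 0 (mod 3)
x^4: 1·1 = 1 ≡ 1 (mod 3)
Result: 1 + x^2 + x^4

f · g = 1 + x^2 + x^4


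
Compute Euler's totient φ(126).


Factor n: 126 = 2 × 3^2 × 7
φ(n) = n · ∏(1 - 1/p) over distinct primes p | n
φ(126) = 126 · (1 - 1/2) · (1 - 1/3) · (1 - 1/7) = 36

φ(126) = 36


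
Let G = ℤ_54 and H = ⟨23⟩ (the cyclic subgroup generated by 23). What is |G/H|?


|⟨23⟩| = n / gcd(23, 54) = 54 / 1 = 54
H is normal (ℤ_54 is abelian).
|G/H| = |G| / |H| = 54 / 54 = 1

|G/H| = 1


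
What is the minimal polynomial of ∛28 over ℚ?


∛28 satisfies x³ - 28 = 0, irreducible over ℚ (no rational root; 28 is not a perfect cube)

Minimal polynomial: x³ - 28


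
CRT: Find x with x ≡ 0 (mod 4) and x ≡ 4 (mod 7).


m₁ = 4, m₂ = 7, gcd = 1, so CRT applies. M = m₁·m₂ = 28
Let M₁ = M/m₁ = 7, M₂ = M/m₂ = 4
Find y₁ ≡ M₁⁻¹ (mod m₁): 7⁻¹ ≡ 3 (mod 4)
Find y₂ ≡ M₂⁻¹ (mod m₂): 4⁻¹ ≡ 2 (mod 7)
x = a₁·M₁·y₁ + a₂·M₂·y₂ = 0·7·3 + 4·4·2 = 32
Reduce mod 28: x ≡ 4
Check: 4 mod 4 = 0 ✓, 4 mod 7 = 4 ✓

x ≡ 4 (mod 28)


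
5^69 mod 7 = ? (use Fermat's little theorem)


Fermat's little theorem: if p is prime and gcd(a,p)=1, then a^(p-1) ≡ 1 (mod p)
p = 7 is prime, gcd(5,7) = 1
Reduce exponent: 69 mod 6 = 3
So 5^69 ≡ 5^3 (mod 7)
5^3 mod 7 = 6

5^69 ≡ 6 (mod 7)


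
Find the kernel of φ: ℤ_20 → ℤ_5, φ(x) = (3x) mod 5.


Kernel = preimage of identity
ker(φ) = {x ∈ ℤ_20 : 3x ≡ 0 (mod 5)}. Since 5 | 20, φ is well-defined. The kernel is the cyclic subgroup ⟨5⟩ of ℤ_20 (order 4), i.e. {0, 5, 10, 15}

ker(φ) = {0, 5, 10, 15}


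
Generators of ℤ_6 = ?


g generates ℤ_n iff gcd(g,n) = 1
Checking each g ∈ {1,...,5}:
gcd(1,6) = 1
gcd(2,6) = 2
gcd(3,6) = 3
gcd(4,6) = 2
gcd(5,6) = 1
Generators: {1, 5}
Number of generators = φ(6) = 2

Generators of ℤ_6 = {1, 5}


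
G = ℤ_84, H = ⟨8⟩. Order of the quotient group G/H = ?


|⟨8⟩| = n / gcd(8, 84) = 84 / 4 = 21
H is normal (ℤ_84 is abelian).
|G/H| = |G| / |H| = 84 / 21 = 4

|G/H| = 4


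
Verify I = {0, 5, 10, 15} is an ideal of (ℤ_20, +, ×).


Check ideal conditions for I = {0, 5, 10, 15} in ℤ_20:
(1) I is an additive subgroup? Yes
(2) For r ∈ ℤ_20 and a ∈ I: r·a ∈ I? Yes

Yes, I is an ideal of ℤ_20


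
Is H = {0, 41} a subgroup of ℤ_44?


Subgroup test for H = {0, 41} in (ℤ_44, +):
(1) 0 ∈ H? Yes
(2) Closure: for all a,b ∈ H, (a+b) mod 44 ∈ H? No  [counterexample: 41 + 41 = 38 ∉ H]
(3) Inverses: for all a ∈ H, -a mod 44 ∈ H? No

No, H is not a subgroup of ℤ_44


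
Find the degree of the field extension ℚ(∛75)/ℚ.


∛75 has minimal polynomial x³ - 75 (irreducible over ℚ since 75 is not a perfect cube)

[ℚ(∛75)/ℚ] = 3


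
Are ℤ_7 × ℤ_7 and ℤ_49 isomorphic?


Comparing ℤ_7 × ℤ_7 and ℤ_49:
gcd(7,7) = 7 ≠ 1. Max element order in ℤ_7×ℤ_7 is lcm(7,7) = 7 < 49, so it has no element of order 49

No, ℤ_7 × ℤ_7 ≇ ℤ_49


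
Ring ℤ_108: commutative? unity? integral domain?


ℤ_108 is a commutative ring with unity 1; 108 = 2×54 is composite, so 2·54 ≡ 0 gives zero divisors (not an integral domain)
Commutative: Yes
Integral domain: No
Has unity: Yes

ℤ_108: Commutative=Yes, Unity=Yes


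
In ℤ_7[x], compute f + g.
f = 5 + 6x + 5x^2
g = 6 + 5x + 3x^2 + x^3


Add coefficients mod 7:
x^0: 5 + 6 = 4 (mod 7)
x^1: 6 + 5 = 4 (mod 7)
x^2: 5 + 3 = 1 (mod 7)
x^3: 0 + 1 = 1 (mod 7)
Result: 4 + 4x + x^2 + x^3

f + g = 4 + 4x + x^2 + x^3


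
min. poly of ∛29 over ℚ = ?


∛29 satisfies x³ - 29 = 0, irreducible over ℚ (no rational root; 29 is not a perfect cube)

Minimal polynomial: x³ - 29


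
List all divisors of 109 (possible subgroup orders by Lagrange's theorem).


Lagrange's theorem: |H| divides |G|
|G| = 109
Divisors of 109: 1, 109

Possible subgroup orders: {1, 109}


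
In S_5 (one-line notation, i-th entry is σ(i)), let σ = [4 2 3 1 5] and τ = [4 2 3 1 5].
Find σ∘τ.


σ∘τ: apply τ first, then σ
1 →τ 4 →σ 1
2 →τ 2 →σ 2
3 →τ 3 →σ 3
4 →τ 1 →σ 4
5 →τ 5 →σ 5

σ∘τ = [1 2 3 4 5]


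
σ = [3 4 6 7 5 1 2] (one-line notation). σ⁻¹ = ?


To find σ⁻¹, swap domain and range:
σ(1) = 3 → σ⁻¹(3) = 1
σ(2) = 4 → σ⁻¹(4) = 2
σ(3) = 6 → σ⁻¹(6) = 3
σ(4) = 7 → σ⁻¹(7) = 4
σ(5) = 5 → σ⁻¹(5) = 5
σ(6) = 1 → σ⁻¹(1) = 6
σ(7) = 2 → σ⁻¹(2) = 7

σ⁻¹ = [6 7 1 2 5 3 4]


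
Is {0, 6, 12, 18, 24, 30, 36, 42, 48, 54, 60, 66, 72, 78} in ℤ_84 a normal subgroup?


H = {0, 6, 12, 18, 24, 30, 36, 42, 48, 54, 60, 66, 72, 78} in ℤ_84
ℤ_84 is abelian; every subgroup of an abelian group is normal

Yes, normal subgroup


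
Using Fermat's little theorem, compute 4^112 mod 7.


Fermat's little theorem: if p is prime and gcd(a,p)=1, then a^(p-1) ≡ 1 (mod p)
p = 7 is prime, gcd(4,7) = 1
Reduce exponent: 112 mod 6 = 4
So 4^112 ≡ 4^4 (mod 7)
4^4 mod 7 = 4

4^112 ≡ 4 (mod 7)


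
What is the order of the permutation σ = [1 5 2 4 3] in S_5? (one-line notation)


Cycle decomposition: (2 5 3)
Cycle lengths: 3
Order = lcm(3) = 3

ord(σ) = 3


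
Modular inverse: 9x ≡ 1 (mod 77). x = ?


Use the extended Euclidean algorithm to write 1 = 9·s + 77·t; then s mod 77 is the inverse.
Euclidean algorithm:
  9 = 0·77 + 9
  77 = 8·9 + 5
  9 = 1·5 + 4
  5 = 1·4 + 1
  4 = 4·1 + 0
gcd(9,77) = 1
Back-substitution gives: 9·(-17) + 77·(2) = 1
So 9⁻¹ ≡ -17 ≡ 60 (mod 77)
Check: 9 × 60 = 540 ≡ 1 (mod 77) ✓

9⁻¹ ≡ 60 (mod 77)


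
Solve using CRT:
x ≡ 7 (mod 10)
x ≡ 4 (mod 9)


m₁ = 10, m₂ = 9, gcd = 1, so CRT applies. M = m₁·m₂ = 90
Let M₁ = M/m₁ = 9, M₂ = M/m₂ = 10
Find y₁ ≡ M₁⁻¹ (mod m₁): 9⁻¹ ≡ 9 (mod 10)
Find y₂ ≡ M₂⁻¹ (mod m₂): 10⁻¹ ≡ 1 (mod 9)
x = a₁·M₁·y₁ + a₂·M₂·y₂ = 7·9·9 + 4·10·1 = 607
Reduce mod 90: x ≡ 67
Check: 67 mod 10 = 7 ✓, 67 mod 9 = 4 ✓

x ≡ 67 (mod 90)


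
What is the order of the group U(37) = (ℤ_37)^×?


U(n) is the group of units mod n; |U(n)| = φ(n)
|U(37)| = φ(37) = 36

|U(37) = (ℤ_37)^×| = 36


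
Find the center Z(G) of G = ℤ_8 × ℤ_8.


Z(G) = {g ∈ G | gx = xg for all x ∈ G}
Direct product of abelian groups is abelian, so Z(G) = G

Z(ℤ_8 × ℤ_8) = ℤ_8 × ℤ_8


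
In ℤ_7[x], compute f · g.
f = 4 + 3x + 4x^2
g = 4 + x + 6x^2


Expand and collect like terms; reduce coefficients mod 7:
x^0: 4·4 = 16 ≡ 2 (mod 7)
x^1: 4·1 + 3·4 = 16 ≡ 2 (mod 7)
x^2: 4·6 + 3·1 + 4·4 = 43 ≡ 1 (mod 7)
x^3: 3·6 + 4·1 = 22 ≡ 1 (mod 7)
x^4: 4·6 = 24 ≡ 3 (mod 7)
Result: 2 + 2x + x^2 + x^3 + 3x^4

f · g = 2 + 2x + x^2 + x^3 + 3x^4


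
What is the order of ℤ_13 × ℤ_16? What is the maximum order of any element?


|ℤ_13 × ℤ_16| = 13 × 16 = 208
Max element order = lcm(13,16) = 208
Cyclic? Yes (gcd=1)

|ℤ_13×ℤ_16| = 208, max element order = 208


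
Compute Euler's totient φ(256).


Factor n: 256 = 2^8
φ(n) = n · ∏(1 - 1/p) over distinct primes p | n
φ(256) = 256 · (1 - 1/2) = 128

φ(256) = 128


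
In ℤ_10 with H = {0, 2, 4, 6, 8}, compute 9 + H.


9 + H = {9 + h (mod 10) : h ∈ H}
9+0=9, 9+2=1, 9+4=3, 9+6=5, 9+8=7
9 + H = {1, 3, 5, 7, 9} = 1 + H

9 + H = {1, 3, 5, 7, 9}


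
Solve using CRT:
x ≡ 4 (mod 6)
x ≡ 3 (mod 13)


m₁ = 6, m₂ = 13, gcd = 1, so CRT applies. M = m₁·m₂ = 78
Let M₁ = M/m₁ = 13, M₂ = M/m₂ = 6
Find y₁ ≡ M₁⁻¹ (mod m₁): 13⁻¹ ≡ 1 (mod 6)
Find y₂ ≡ M₂⁻¹ (mod m₂): 6⁻¹ ≡ 11 (mod 13)
x = a₁·M₁·y₁ + a₂·M₂·y₂ = 4·13·1 + 3·6·11 = 250
Reduce mod 78: x ≡ 16
Check: 16 mod 6 = 4 ✓, 16 mod 13 = 3 ✓

x ≡ 16 (mod 78)


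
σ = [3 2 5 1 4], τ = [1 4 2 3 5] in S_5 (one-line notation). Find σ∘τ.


σ∘τ: apply τ first, then σ
1 →τ 1 →σ 3
2 →τ 4 →σ 1
3 →τ 2 →σ 2
4 →τ 3 →σ 5
5 →τ 5 →σ 4

σ∘τ = [3 1 2 5 4]


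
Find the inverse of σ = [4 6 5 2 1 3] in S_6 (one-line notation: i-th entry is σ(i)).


To find σ⁻¹, swap domain and range:
σ(1) = 4 → σ⁻¹(4) = 1
σ(2) = 6 → σ⁻¹(6) = 2
σ(3) = 5 → σ⁻¹(5) = 3
σ(4) = 2 → σ⁻¹(2) = 4
σ(5) = 1 → σ⁻¹(1) = 5
σ(6) = 3 → σ⁻¹(3) = 6

σ⁻¹ = [5 4 6 1 3 2]


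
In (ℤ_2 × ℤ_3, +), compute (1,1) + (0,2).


Operation: componentwise addition mod (2, 3)
(1,1) + (0,2) = ((a₁+b₁) mod 2, (a₂+b₂) mod 3) with a = (1,1), b = (0,2)

(1,1) + (0,2) = (1,0)


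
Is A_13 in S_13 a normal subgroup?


H = A_13 in S_13
A_13 has index 2 in S_13, and every subgroup of index 2 is normal

Yes, normal subgroup


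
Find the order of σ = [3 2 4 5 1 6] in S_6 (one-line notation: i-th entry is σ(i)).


Cycle decomposition: (1 3 4 5)
Cycle lengths: 4
Order = lcm(4) = 4

ord(σ) = 4


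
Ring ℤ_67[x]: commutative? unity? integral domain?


ℤ_67 is a field (n prime), so ℤ_67[x] is a commutative integral domain with unity
Commutative: Yes
Integral domain: Yes
Has unity: Yes

ℤ_67[x]: Commutative=Yes, Unity=Yes


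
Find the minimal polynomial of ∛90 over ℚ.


∛90 satisfies x³ - 90 = 0, irreducible over ℚ (no rational root; 90 is not a perfect cube)

Minimal polynomial: x³ - 90


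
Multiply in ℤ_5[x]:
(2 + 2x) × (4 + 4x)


Expand and collect like terms; reduce coefficients mod 5:
x^0: 2·4 = 8 ≡ 3 (mod 5)
x^1: 2·4 + 2·4 = 16 ≡ 1 (mod 5)
x^2: 2·4 = 8 ≡ 3 (mod 5)
Result: 3 + x + 3x^2

f · g = 3 + x + 3x^2


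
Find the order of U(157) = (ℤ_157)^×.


U(n) is the group of units mod n; |U(n)| = φ(n)
|U(157)| = φ(157) = 156

|U(157) = (ℤ_157)^×| = 156


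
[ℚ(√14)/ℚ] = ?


√14 has minimal polynomial x² - 14 (irreducible over ℚ since 14 is squarefree)

[ℚ(√14)/ℚ] = 2


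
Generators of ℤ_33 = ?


g generates ℤ_n iff gcd(g,n) = 1
Prime factors of 33: 3, 11
Generators are g ∈ {1,...,32} not divisible by any of these primes.
Generators: {1, 2, 4, 5, 7, 8, 10, 13, 14, 16, 17, 19, 20, 23, 25, 26, 28, 29, 31, 32}
Number of generators = φ(33) = 20

Generators of ℤ_33 = {1, 2, 4, 5, 7, 8, 10, 13, 14, 16, 17, 19, 20, 23, 25, 26, 28, 29, 31, 32}


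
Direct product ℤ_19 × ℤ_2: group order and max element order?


|ℤ_19 × ℤ_2| = 19 × 2 = 38
Max element order = lcm(19,2) = 38
Cyclic? Yes (gcd=1)

|ℤ_19×ℤ_2| = 38, max element order = 38


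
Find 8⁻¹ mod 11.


Use the extended Euclidean algorithm to write 1 = 8·s + 11·t; then s mod 11 is the inverse.
Euclidean algorithm:
  8 = 0·11 + 8
  11 = 1·8 + 3
  8 = 2·3 + 2
  3 = 1·2 + 1
  2 = 2·1 + 0
gcd(8,11) = 1
Back-substitution gives: 8·(-4) + 11·(3) = 1
So 8⁻¹ ≡ -4 ≡ 7 (mod 11)
Check: 8 × 7 = 56 ≡ 1 (mod 11) ✓

8⁻¹ ≡ 7 (mod 11)


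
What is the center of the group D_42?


Z(G) = {g ∈ G | gx = xg for all x ∈ G}
For even n, Z(D_n) = {e, r^(n/2)}: the 180° rotation r^21 commutes with every reflection and rotation

Z(D_42) = {e, r^21}


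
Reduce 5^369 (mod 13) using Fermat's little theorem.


Fermat's little theorem: if p is prime and gcd(a,p)=1, then a^(p-1) ≡ 1 (mod p)
p = 13 is prime, gcd(5,13) = 1
Reduce exponent: 369 mod 12 = 9
So 5^369 ≡ 5^9 (mod 13)
5^9 mod 13 = 5

5^369 ≡ 5 (mod 13)


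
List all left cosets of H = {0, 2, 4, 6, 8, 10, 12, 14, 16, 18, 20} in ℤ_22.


H = {0, 2, 4, 6, 8, 10, 12, 14, 16, 18, 20}, |H| = 11
Number of cosets = |G|/|H| = 22/11 = 2
0 + H = {0, 2, 4, 6, 8, 10, 12, 14, 16, 18, 20}
1 + H = {1, 3, 5, 7, 9, 11, 13, 15, 17, 19, 21}

Cosets: 0+H={0,2,4,6,8,10,12,14,16,18,20}; 1+H={1,3,5,7,9,11,13,15,17,19,21}


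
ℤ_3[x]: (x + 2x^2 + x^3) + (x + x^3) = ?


Add coefficients mod 3:
x^0: 0 + 0 = 0 (mod 3)
x^1: 1 + 1 = 2 (mod 3)
x^2: 2 + 0 = 2 (mod 3)
x^3: 1 + 1 = 2 (mod 3)
Result: 2x + 2x^2 + 2x^3

f + g = 2x + 2x^2 + 2x^3


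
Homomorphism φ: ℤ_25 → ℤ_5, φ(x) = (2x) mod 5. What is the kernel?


Kernel = preimage of identity
ker(φ) = {x ∈ ℤ_25 : 2x ≡ 0 (mod 5)}. Since 5 | 25, φ is well-defined. The kernel is the cyclic subgroup ⟨5⟩ of ℤ_25 (order 5), i.e. {0, 5, 10, 15, 20}

ker(φ) = {0, 5, 10, 15, 20}


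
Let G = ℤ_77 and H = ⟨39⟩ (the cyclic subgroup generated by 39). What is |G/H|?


|⟨39⟩| = n / gcd(39, 77) = 77 / 1 = 77
H is normal (ℤ_77 is abelian).
|G/H| = |G| / |H| = 77 / 77 = 1

|G/H| = 1


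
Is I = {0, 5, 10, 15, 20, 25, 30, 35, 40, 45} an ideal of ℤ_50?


Check ideal conditions for I = {0, 5, 10, 15, 20, 25, 30, 35, 40, 45} in ℤ_50:
(1) I is an additive subgroup? Yes
(2) For r ∈ ℤ_50 and a ∈ I: r·a ∈ I? Yes

Yes, I is an ideal of ℤ_50


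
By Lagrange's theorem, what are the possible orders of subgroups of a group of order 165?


Lagrange's theorem: |H| divides |G|
|G| = 165
Divisors of 165: 1, 3, 5, 11, 15, 33, 55, 165

Possible subgroup orders: {1, 3, 5, 11, 15, 33, 55, 165}


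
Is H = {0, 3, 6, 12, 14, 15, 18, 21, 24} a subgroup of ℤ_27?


Subgroup test for H = {0, 3, 6, 12, 14, 15, 18, 21, 24} in (ℤ_27, +):
(1) 0 ∈ H? Yes
(2) Closure: for all a,b ∈ H, (a+b) mod 27 ∈ H? No  [counterexample: 3 + 6 = 9 ∉ H]
(3) Inverses: for all a ∈ H, -a mod 27 ∈ H? No

No, H is not a subgroup of ℤ_27


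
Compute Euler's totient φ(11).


φ(n) = count of k ∈ {1,...,n} with gcd(k,n)=1
Coprimes to 11: {1, 2, 3, 4, 5, 6, 7, 8, 9, 10}
Count: 10

φ(11) = 10


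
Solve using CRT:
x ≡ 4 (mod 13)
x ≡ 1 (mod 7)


m₁ = 13, m₂ = 7, gcd = 1, so CRT applies. M = m₁·m₂ = 91
Let M₁ = M/m₁ = 7, M₂ = M/m₂ = 13
Find y₁ ≡ M₁⁻¹ (mod m₁): 7⁻¹ ≡ 2 (mod 13)
Find y₂ ≡ M₂⁻¹ (mod m₂): 13⁻¹ ≡ 6 (mod 7)
x = a₁·M₁·y₁ + a₂·M₂·y₂ = 4·7·2 + 1·13·6 = 134
Reduce mod 91: x ≡ 43
Check: 43 mod 13 = 4 ✓, 43 mod 7 = 1 ✓

x ≡ 43 (mod 91)


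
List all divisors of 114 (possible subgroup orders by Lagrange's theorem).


Lagrange's theorem: |H| divides |G|
|G| = 114
Divisors of 114: 1, 2, 3, 6, 19, 38, 57, 114

Possible subgroup orders: {1, 2, 3, 6, 19, 38, 57, 114}


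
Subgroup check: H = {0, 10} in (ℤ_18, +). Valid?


Subgroup test for H = {0, 10} in (ℤ_18, +):
(1) 0 ∈ H? Yes
(2) Closure: for all a,b ∈ H, (a+b) mod 18 ∈ H? No  [counterexample: 10 + 10 = 2 ∉ H]
(3) Inverses: for all a ∈ H, -a mod 18 ∈ H? No

No, H is not a subgroup of ℤ_18


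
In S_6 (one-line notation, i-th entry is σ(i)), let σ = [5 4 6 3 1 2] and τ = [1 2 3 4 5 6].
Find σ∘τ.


σ∘τ: apply τ first, then σ
1 →τ 1 →σ 5
2 →τ 2 →σ 4
3 →τ 3 →σ 6
4 →τ 4 →σ 3
5 →τ 5 →σ 1
6 →τ 6 →σ 2

σ∘τ = [5 4 6 3 1 2]


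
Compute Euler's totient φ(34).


Factor n: 34 = 2 × 17
φ(n) = n · ∏(1 - 1/p) over distinct primes p | n
φ(34) = 34 · (1 - 1/2) · (1 - 1/17) = 16

φ(34) = 16


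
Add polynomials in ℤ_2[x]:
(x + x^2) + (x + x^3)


Add coefficients mod 2:
x^0: 0 + 0 = 0 (mod 2)
x^1: 1 + 1 = 0 (mod 2)
x^2: 1 + 0 = 1 (mod 2)
x^3: 0 + 1 = 1 (mod 2)
Result: x^2 + x^3

f + g = x^2 + x^3


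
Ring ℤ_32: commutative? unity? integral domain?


ℤ_32 is a commutative ring with unity 1; 32 = 2×16 is composite, so 2·16 ≡ 0 gives zero divisors (not an integral domain)
Commutative: Yes
Integral domain: No
Has unity: Yes

ℤ_32: Commutative=Yes, Unity=Yes


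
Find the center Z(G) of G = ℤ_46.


Z(G) = {g ∈ G | gx = xg for all x ∈ G}
ℤ_46 is abelian, so Z(G) = G

Z(ℤ_46) = ℤ_46


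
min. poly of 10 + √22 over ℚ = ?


Let α = 10 + √22. Then α - 10 = √22, so (α - 10)² = 22, giving α² - 20α + 78 = 0. Degree 2 and α ∉ ℚ, so this is the minimal polynomial.

Minimal polynomial: x² - 20x + 78


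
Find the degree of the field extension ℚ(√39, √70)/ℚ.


[ℚ(√39,√70):ℚ] = [ℚ(√39,√70):ℚ(√39)]·[ℚ(√39):ℚ] = 2·2 = 4

[ℚ(√39, √70)/ℚ] = 4


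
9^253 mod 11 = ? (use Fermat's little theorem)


Fermat's little theorem: if p is prime and gcd(a,p)=1, then a^(p-1) ≡ 1 (mod p)
p = 11 is prime, gcd(9,11) = 1
Reduce exponent: 253 mod 10 = 3
So 9^253 ≡ 9^3 (mod 11)
9^3 mod 11 = 3

9^253 ≡ 3 (mod 11)


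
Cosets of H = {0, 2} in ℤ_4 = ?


H = {0, 2}, |H| = 2
Number of cosets = |G|/|H| = 4/2 = 2
0 + H = {0, 2}
1 + H = {1, 3}

Cosets: 0+H={0,2}; 1+H={1,3}


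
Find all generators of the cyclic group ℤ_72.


g generates ℤ_n iff gcd(g,n) = 1
Prime factors of 72: 2, 3
Generators are g ∈ {1,...,71} not divisible by any of these primes.
Generators: {1, 5, 7, 11, 13, 17, 19, 23, 25, 29, 31, 35, 37, 41, 43, 47, 49, 53, 55, 59, 61, 65, 67, 71}
Number of generators = φ(72) = 24

Generators of ℤ_72 = {1, 5, 7, 11, 13, 17, 19, 23, 25, 29, 31, 35, 37, 41, 43, 47, 49, 53, 55, 59, 61, 65, 67, 71}


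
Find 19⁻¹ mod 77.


Use the extended Euclidean algorithm to write 1 = 19·s + 77·t; then s mod 77 is the inverse.
Euclidean algorithm:
  19 = 0·77 + 19
  77 = 4·19 + 1
  19 = 19·1 + 0
gcd(19,77) = 1
Back-substitution gives: 19·(-4) + 77·(1) = 1
So 19⁻¹ ≡ -4 ≡ 73 (mod 77)
Check: 19 × 73 = 1387 ≡ 1 (mod 77) ✓

19⁻¹ ≡ 73 (mod 77)


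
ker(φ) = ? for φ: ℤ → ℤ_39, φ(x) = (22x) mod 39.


Kernel = preimage of identity
ker(φ) = {x ∈ ℤ : 22x ≡ 0 (mod 39)}. gcd(22,39) = 1, so 22x ≡ 0 (mod 39) ⟺ x ≡ 0 (mod 39/1 = 39). Hence ker(φ) = 39ℤ

ker(φ) = 39ℤ


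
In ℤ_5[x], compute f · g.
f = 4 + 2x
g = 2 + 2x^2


Expand and collect like terms; reduce coefficients mod 5:
x^0: 4·2 = 8 ≡ 3 (mod 5)
x^1: 4·0 + 2·2 = 4 ≡ 4 (mod 5)
x^2: 4·2 + 2·0 = 8 ≡ 3 (mod 5)
x^3: 2·2 = 4 ≡ 4 (mod 5)
Result: 3 + 4x + 3x^2 + 4x^3

f · g = 3 + 4x + 3x^2 + 4x^3


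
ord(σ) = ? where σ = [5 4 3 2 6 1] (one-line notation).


Cycle decomposition: (1 5 6) (2 4)
Cycle lengths: 3, 2
Order = lcm(3, 2) = 6

ord(σ) = 6


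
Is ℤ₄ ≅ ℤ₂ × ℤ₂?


Comparing ℤ₄ and ℤ₂ × ℤ₂:
ℤ₄ has an element of order 4; ℤ₂×ℤ₂ has exponent 2

No, ℤ₄ ≇ ℤ₂ × ℤ₂


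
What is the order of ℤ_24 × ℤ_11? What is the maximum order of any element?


|ℤ_24 × ℤ_11| = 24 × 11 = 264
Max element order = lcm(24,11) = 264
Cyclic? Yes (gcd=1)

|ℤ_24×ℤ_11| = 264, max element order = 264


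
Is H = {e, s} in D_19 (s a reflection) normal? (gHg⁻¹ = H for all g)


H = {e, s} in D_19 (s a reflection)
r·s·r⁻¹ = sr⁻² ≠ s for n ≥ 3, so {e, s} is not closed under conjugation

No, not a normal subgroup


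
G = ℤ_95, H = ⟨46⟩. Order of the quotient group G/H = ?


|⟨46⟩| = n / gcd(46, 95) = 95 / 1 = 95
H is normal (ℤ_95 is abelian).
|G/H| = |G| / |H| = 95 / 95 = 1

|G/H| = 1


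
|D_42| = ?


|D_n| = 2n (n rotations and n reflections)
|D_42| = 2×42 = 84

|D_42| = 84


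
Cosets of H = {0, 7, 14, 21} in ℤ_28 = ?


H = {0, 7, 14, 21}, |H| = 4
Number of cosets = |G|/|H| = 28/4 = 7
0 + H = {0, 7, 14, 21}
1 + H = {1, 8, 15, 22}
2 + H = {2, 9, 16, 23}
3 + H = {3, 10, 17, 24}
4 + H = {4, 11, 18, 25}
5 + H = {5, 12, 19, 26}
6 + H = {6, 13, 20, 27}

Cosets: 0+H={0,7,14,21}; 1+H={1,8,15,22}; 2+H={2,9,16,23}; 3+H={3,10,17,24}; 4+H={4,11,18,25}; 5+H={5,12,19,26}; 6+H={6,13,20,27}


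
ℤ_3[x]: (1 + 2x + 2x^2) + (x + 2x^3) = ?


Add coefficients mod 3:
x^0: 1 + 0 = 1 (mod 3)
x^1: 2 + 1 = 0 (mod 3)
x^2: 2 + 0 = 2 (mod 3)
x^3: 0 + 2 = 2 (mod 3)
Result: 1 + 2x^2 + 2x^3

f + g = 1 + 2x^2 + 2x^3


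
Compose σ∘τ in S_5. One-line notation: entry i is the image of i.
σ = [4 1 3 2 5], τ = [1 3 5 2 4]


σ∘τ: apply τ first, then σ
1 →τ 1 →σ 4
2 →τ 3 →σ 3
3 →τ 5 →σ 5
4 →τ 2 →σ 1
5 →τ 4 →σ 2

σ∘τ = [4 3 5 1 2]


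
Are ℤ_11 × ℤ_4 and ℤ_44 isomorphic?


Comparing ℤ_11 × ℤ_4 and ℤ_44:
gcd(11,4) = 1, so ℤ_11 × ℤ_4 ≅ ℤ_44 (CRT)

Yes, ℤ_11 × ℤ_4 ≅ ℤ_44


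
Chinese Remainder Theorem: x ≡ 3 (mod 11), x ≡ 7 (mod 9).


m₁ = 11, m₂ = 9, gcd = 1, so CRT applies. M = m₁·m₂ = 99
Let M₁ = M/m₁ = 9, M₂ = M/m₂ = 11
Find y₁ ≡ M₁⁻¹ (mod m₁): 9⁻¹ ≡ 5 (mod 11)
Find y₂ ≡ M₂⁻¹ (mod m₂): 11⁻¹ ≡ 5 (mod 9)
x = a₁·M₁·y₁ + a₂·M₂·y₂ = 3·9·5 + 7·11·5 = 520
Reduce mod 99: x ≡ 25
Check: 25 mod 11 = 3 ✓, 25 mod 9 = 7 ✓

x ≡ 25 (mod 99)


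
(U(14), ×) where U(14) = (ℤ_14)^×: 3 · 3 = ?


Operation: multiplication mod 14
3 · 3 = (a × b) mod 14 with a = 3, b = 3

3 · 3 = 9


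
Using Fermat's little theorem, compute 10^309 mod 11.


Fermat's little theorem: if p is prime and gcd(a,p)=1, then a^(p-1) ≡ 1 (mod p)
p = 11 is prime, gcd(10,11) = 1
Reduce exponent: 309 mod 10 = 9
So 10^309 ≡ 10^9 (mod 11)
10^9 mod 11 = 10

10^309 ≡ 10 (mod 11)


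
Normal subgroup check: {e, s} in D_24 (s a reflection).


H = {e, s} in D_24 (s a reflection)
r·s·r⁻¹ = sr⁻² ≠ s for n ≥ 3, so {e, s} is not closed under conjugation

No, not a normal subgroup


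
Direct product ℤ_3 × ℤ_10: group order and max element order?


|ℤ_3 × ℤ_10| = 3 × 10 = 30
Max element order = lcm(3,10) = 30
Cyclic? Yes (gcd=1)

|ℤ_3×ℤ_10| = 30, max element order = 30


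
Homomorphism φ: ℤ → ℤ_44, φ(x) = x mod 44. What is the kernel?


Kernel = preimage of identity
ker(φ) = {x ∈ ℤ : x ≡ 0 (mod 44)} = 44ℤ = {0, ±44, ±88, ...}

ker(φ) = 44ℤ


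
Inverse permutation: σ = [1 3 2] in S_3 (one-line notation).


To find σ⁻¹, swap domain and range:
σ(1) = 1 → σ⁻¹(1) = 1
σ(2) = 3 → σ⁻¹(3) = 2
σ(3) = 2 → σ⁻¹(2) = 3

σ⁻¹ = [1 3 2]


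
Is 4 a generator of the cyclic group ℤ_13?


g generates ℤ_n iff gcd(g, n) = 1
gcd(4, 13) = 1
Since gcd = 1, 4 is a generator.

Yes, 4 generates ℤ_13


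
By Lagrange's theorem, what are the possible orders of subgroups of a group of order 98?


Lagrange's theorem: |H| divides |G|
|G| = 98
Divisors of 98: 1, 2, 7, 14, 49, 98

Possible subgroup orders: {1, 2, 7, 14, 49, 98}


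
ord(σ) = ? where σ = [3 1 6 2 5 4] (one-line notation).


Cycle decomposition: (1 3 6 4 2)
Cycle lengths: 5
Order = lcm(5) = 5

ord(σ) = 5


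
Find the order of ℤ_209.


ℤ_n has n elements.

|ℤ_209| = 209


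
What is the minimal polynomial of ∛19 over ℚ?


∛19 satisfies x³ - 19 = 0, irreducible over ℚ (no rational root; 19 is not a perfect cube)

Minimal polynomial: x³ - 19


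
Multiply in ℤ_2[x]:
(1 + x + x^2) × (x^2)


Expand and collect like terms; reduce coefficients mod 2:
x^0: 1·0 = 0 ≡ 0 (mod 2)
x^1: 1·0 + 1·0 = 0 ≡ 0 (mod 2)
x^2: 1·1 + 1·0 + 1·0 = 1 ≡ 1 (mod 2)
x^3: 1·1 + 1·0 = 1 ≡ 1 (mod 2)
x^4: 1·1 = 1 ≡ 1 (mod 2)
Result: x^2 + x^3 + x^4

f · g = x^2 + x^3 + x^4


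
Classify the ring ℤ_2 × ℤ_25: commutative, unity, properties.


Direct product ring; commutative with unity (1,1); but (1,0)·(0,1) = (0,0) gives zero divisors, so not an integral domain
Commutative: Yes
Integral domain: No
Has unity: Yes

ℤ_2 × ℤ_25: Commutative=Yes, Unity=Yes


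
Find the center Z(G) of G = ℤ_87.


Z(G) = {g ∈ G | gx = xg for all x ∈ G}
ℤ_87 is abelian, so Z(G) = G

Z(ℤ_87) = ℤ_87


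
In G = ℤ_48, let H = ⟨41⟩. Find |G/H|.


|⟨41⟩| = n / gcd(41, 48) = 48 / 1 = 48
H is normal (ℤ_48 is abelian).
|G/H| = |G| / |H| = 48 / 48 = 1

|G/H| = 1


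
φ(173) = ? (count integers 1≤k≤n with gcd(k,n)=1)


Factor n: 173 = 173
φ(n) = n · ∏(1 - 1/p) over distinct primes p | n
φ(173) = 173 · (1 - 1/173) = 172

φ(173) = 172


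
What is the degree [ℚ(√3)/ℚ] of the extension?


√3 has minimal polynomial x² - 3 (irreducible over ℚ since 3 is squarefree)

[ℚ(√3)/ℚ] = 2


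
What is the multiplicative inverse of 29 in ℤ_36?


Use the extended Euclidean algorithm to write 1 = 29·s + 36·t; then s mod 36 is the inverse.
Euclidean algorithm:
  29 = 0·36 + 29
  36 = 1·29 + 7
  29 = 4·7 + 1
  7 = 7·1 + 0
gcd(29,36) = 1
Back-substitution gives: 29·(5) + 36·(-4) = 1
So 29⁻¹ ≡ 5 ≡ 5 (mod 36)
Check: 29 × 5 = 145 ≡ 1 (mod 36) ✓

29⁻¹ ≡ 5 (mod 36)


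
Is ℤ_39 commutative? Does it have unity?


ℤ_39 is a commutative ring with unity 1; 39 = 3×13 is composite, so 3·13 ≡ 0 gives zero divisors (not an integral domain)
Commutative: Yes
Integral domain: No
Has unity: Yes

ℤ_39: Commutative=Yes, Unity=Yes


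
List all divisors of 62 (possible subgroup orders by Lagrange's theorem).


Lagrange's theorem: |H| divides |G|
|G| = 62
Divisors of 62: 1, 2, 31, 62

Possible subgroup orders: {1, 2, 31, 62}


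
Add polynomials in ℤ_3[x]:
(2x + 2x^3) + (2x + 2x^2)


Add coefficients mod 3:
x^0: 0 + 0 = 0 (mod 3)
x^1: 2 + 2 = 1 (mod 3)
x^2: 0 + 2 = 2 (mod 3)
x^3: 2 + 0 = 2 (mod 3)
Result: x + 2x^2 + 2x^3

f + g = x + 2x^2 + 2x^3


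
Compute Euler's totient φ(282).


Factor n: 282 = 2 × 3 × 47
φ(n) = n · ∏(1 - 1/p) over distinct primes p | n
φ(282) = 282 · (1 - 1/2) · (1 - 1/3) · (1 - 1/47) = 92

φ(282) = 92


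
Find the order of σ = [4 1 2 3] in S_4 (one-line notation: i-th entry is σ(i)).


Cycle decomposition: (1 4 3 2)
Cycle lengths: 4
Order = lcm(4) = 4

ord(σ) = 4


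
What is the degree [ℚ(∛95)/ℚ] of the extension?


∛95 has minimal polynomial x³ - 95 (irreducible over ℚ since 95 is not a perfect cube)

[ℚ(∛95)/ℚ] = 3


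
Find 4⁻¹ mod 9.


Use the extended Euclidean algorithm to write 1 = 4·s + 9·t; then s mod 9 is the inverse.
Euclidean algorithm:
  4 = 0·9 + 4
  9 = 2·4 + 1
  4 = 4·1 + 0
gcd(4,9) = 1
Back-substitution gives: 4·(-2) + 9·(1) = 1
So 4⁻¹ ≡ -2 ≡ 7 (mod 9)
Check: 4 × 7 = 28 ≡ 1 (mod 9) ✓

4⁻¹ ≡ 7 (mod 9)


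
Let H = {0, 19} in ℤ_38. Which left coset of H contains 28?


28 + H = {28 + h (mod 38) : h ∈ H}
28+0=28, 28+19=9
28 + H = {9, 28} = 9 + H

28 + H = {9, 28}


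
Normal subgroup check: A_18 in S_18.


H = A_18 in S_18
A_18 has index 2 in S_18, and every subgroup of index 2 is normal

Yes, normal subgroup


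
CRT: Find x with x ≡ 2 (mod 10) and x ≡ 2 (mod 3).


m₁ = 10, m₂ = 3, gcd = 1, so CRT applies. M = m₁·m₂ = 30
Let M₁ = M/m₁ = 3, M₂ = M/m₂ = 10
Find y₁ ≡ M₁⁻¹ (mod m₁): 3⁻¹ ≡ 7 (mod 10)
Find y₂ ≡ M₂⁻¹ (mod m₂): 10⁻¹ ≡ 1 (mod 3)
x = a₁·M₁·y₁ + a₂·M₂·y₂ = 2·3·7 + 2·10·1 = 62
Reduce mod 30: x ≡ 2
Check: 2 mod 10 = 2 ✓, 2 mod 3 = 2 ✓

x ≡ 2 (mod 30)


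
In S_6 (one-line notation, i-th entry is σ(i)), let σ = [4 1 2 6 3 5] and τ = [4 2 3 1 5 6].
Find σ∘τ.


σ∘τ: apply τ first, then σ
1 →τ 4 →σ 6
2 →τ 2 →σ 1
3 →τ 3 →σ 2
4 →τ 1 →σ 4
5 →τ 5 →σ 3
6 →τ 6 →σ 5

σ∘τ = [6 1 2 4 3 5]


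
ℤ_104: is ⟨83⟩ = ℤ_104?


g generates ℤ_n iff gcd(g, n) = 1
gcd(83, 104) = 1
Since gcd = 1, 83 is a generator.

Yes, 83 generates ℤ_104


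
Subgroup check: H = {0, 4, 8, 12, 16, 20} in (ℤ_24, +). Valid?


Subgroup test for H = {0, 4, 8, 12, 16, 20} in (ℤ_24, +):
(1) 0 ∈ H? Yes
(2) Closure: for all a,b ∈ H, (a+b) mod 24 ∈ H? Yes
(3) Inverses: for all a ∈ H, -a mod 24 ∈ H? Yes

Yes, H is a subgroup of ℤ_24


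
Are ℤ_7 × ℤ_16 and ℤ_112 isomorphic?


Comparing ℤ_7 × ℤ_16 and ℤ_112:
gcd(7,16) = 1, so ℤ_7 × ℤ_16 ≅ ℤ_112 (CRT)

Yes, ℤ_7 × ℤ_16 ≅ ℤ_112


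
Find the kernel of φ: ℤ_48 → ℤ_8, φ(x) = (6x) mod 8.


Kernel = preimage of identity
ker(φ) = {x ∈ ℤ_48 : 6x ≡ 0 (mod 8)}. Since 8 | 48, φ is well-defined. The kernel is the cyclic subgroup ⟨4⟩ of ℤ_48 (order 12), i.e. {0, 4, 8, 12, 16, 20, 24, 28, 32, 36, 40, 44}

ker(φ) = {0, 4, 8, 12, 16, 20, 24, 28, 32, 36, 40, 44}


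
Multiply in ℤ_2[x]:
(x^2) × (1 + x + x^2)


Expand and collect like terms; reduce coefficients mod 2:
x^0: 0·1 = 0 ≡ 0 (mod 2)
x^1: 0·1 + 0·1 = 0 ≡ 0 (mod 2)
x^2: 0·1 + 0·1 + 1·1 = 1 ≡ 1 (mod 2)
x^3: 0·1 + 1·1 = 1 ≡ 1 (mod 2)
x^4: 1·1 = 1 ≡ 1 (mod 2)
Result: x^2 + x^3 + x^4

f · g = x^2 + x^3 + x^4


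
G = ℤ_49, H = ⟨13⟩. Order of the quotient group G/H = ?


|⟨13⟩| = n / gcd(13, 49) = 49 / 1 = 49
H is normal (ℤ_49 is abelian).
|G/H| = |G| / |H| = 49 / 49 = 1

|G/H| = 1


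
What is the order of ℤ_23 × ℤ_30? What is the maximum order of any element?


|ℤ_23 × ℤ_30| = 23 × 30 = 690
Max element order = lcm(23,30) = 690
Cyclic? Yes (gcd=1)

|ℤ_23×ℤ_30| = 690, max element order = 690


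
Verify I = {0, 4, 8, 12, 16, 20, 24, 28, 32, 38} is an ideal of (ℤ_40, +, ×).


Check ideal conditions for I = {0, 4, 8, 12, 16, 20, 24, 28, 32, 38} in ℤ_40:
(1) I is an additive subgroup? No
(2) For r ∈ ℤ_40 and a ∈ I: r·a ∈ I? No  [counterexample: r=2, a=38, r·a mod 40 = 36 ∉ I]

No, I is not an ideal of ℤ_40


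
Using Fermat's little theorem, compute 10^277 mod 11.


Fermat's little theorem: if p is prime and gcd(a,p)=1, then a^(p-1) ≡ 1 (mod p)
p = 11 is prime, gcd(10,11) = 1
Reduce exponent: 277 mod 10 = 7
So 10^277 ≡ 10^7 (mod 11)
10^7 mod 11 = 10

10^277 ≡ 10 (mod 11)


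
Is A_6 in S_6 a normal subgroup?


H = A_6 in S_6
A_6 has index 2 in S_6, and every subgroup of index 2 is normal

Yes, normal subgroup


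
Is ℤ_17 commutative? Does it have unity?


ℤ_17 is a commutative ring with unity 1; 17 is prime, so ℤ_17 is a field (hence an integral domain)
Commutative: Yes
Integral domain: Yes
Has unity: Yes

ℤ_17: Commutative=Yes, Unity=Yes


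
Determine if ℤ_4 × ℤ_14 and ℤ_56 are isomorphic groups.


Comparing ℤ_4 × ℤ_14 and ℤ_56:
gcd(4,14) = 2 ≠ 1. Max element order in ℤ_4×ℤ_14 is lcm(4,14) = 28 < 56, so it has no element of order 56

No, ℤ_4 × ℤ_14 ≇ ℤ_56


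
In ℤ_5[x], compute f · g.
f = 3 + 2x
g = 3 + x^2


Expand and collect like terms; reduce coefficients mod 5:
x^0: 3·3 = 9 ≡ 4 (mod 5)
x^1: 3·0 + 2·3 = 6 ≡ 1 (mod 5)
x^2: 3·1 + 2·0 = 3 ≡ 3 (mod 5)
x^3: 2·1 = 2 ≡ 2 (mod 5)
Result: 4 + x + 3x^2 + 2x^3

f · g = 4 + x + 3x^2 + 2x^3


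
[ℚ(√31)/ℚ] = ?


√31 has minimal polynomial x² - 31 (irreducible over ℚ since 31 is squarefree)

[ℚ(√31)/ℚ] = 2


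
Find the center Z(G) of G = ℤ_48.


Z(G) = {g ∈ G | gx = xg for all x ∈ G}
ℤ_48 is abelian, so Z(G) = G

Z(ℤ_48) = ℤ_48


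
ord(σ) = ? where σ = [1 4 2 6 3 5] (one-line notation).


Cycle decomposition: (2 4 6 5 3)
Cycle lengths: 5
Order = lcm(5) = 5

ord(σ) = 5


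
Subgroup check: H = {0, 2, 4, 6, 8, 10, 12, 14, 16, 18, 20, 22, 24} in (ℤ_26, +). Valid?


Subgroup test for H = {0, 2, 4, 6, 8, 10, 12, 14, 16, 18, 20, 22, 24} in (ℤ_26, +):
(1) 0 ∈ H? Yes
(2) Closure: for all a,b ∈ H, (a+b) mod 26 ∈ H? Yes
(3) Inverses: for all a ∈ H, -a mod 26 ∈ H? Yes

Yes, H is a subgroup of ℤ_26


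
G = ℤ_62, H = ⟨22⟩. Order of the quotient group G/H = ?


|⟨22⟩| = n / gcd(22, 62) = 62 / 2 = 31
H is normal (ℤ_62 is abelian).
|G/H| = |G| / |H| = 62 / 31 = 2

|G/H| = 2


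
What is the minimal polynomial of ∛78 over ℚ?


∛78 satisfies x³ - 78 = 0, irreducible over ℚ (no rational root; 78 is not a perfect cube)

Minimal polynomial: x³ - 78


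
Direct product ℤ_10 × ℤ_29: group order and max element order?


|ℤ_10 × ℤ_29| = 10 × 29 = 290
Max element order = lcm(10,29) = 290
Cyclic? Yes (gcd=1)

|ℤ_10×ℤ_29| = 290, max element order = 290


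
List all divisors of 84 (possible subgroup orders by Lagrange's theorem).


Lagrange's theorem: |H| divides |G|
|G| = 84
Divisors of 84: 1, 2, 3, 4, 6, 7, 12, 14, 21, 28, 42, 84

Possible subgroup orders: {1, 2, 3, 4, 6, 7, 12, 14, 21, 28, 42, 84}


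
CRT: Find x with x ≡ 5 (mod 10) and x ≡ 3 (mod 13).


m₁ = 10, m₂ = 13, gcd = 1, so CRT applies. M = m₁·m₂ = 130
Let M₁ = M/m₁ = 13, M₂ = M/m₂ = 10
Find y₁ ≡ M₁⁻¹ (mod m₁): 13⁻¹ ≡ 7 (mod 10)
Find y₂ ≡ M₂⁻¹ (mod m₂): 10⁻¹ ≡ 4 (mod 13)
x = a₁·M₁·y₁ + a₂·M₂·y₂ = 5·13·7 + 3·10·4 = 575
Reduce mod 130: x ≡ 55
Check: 55 mod 10 = 5 ✓, 55 mod 13 = 3 ✓

x ≡ 55 (mod 130)


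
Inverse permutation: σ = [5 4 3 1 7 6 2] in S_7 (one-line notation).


To find σ⁻¹, swap domain and range:
σ(1) = 5 → σ⁻¹(5) = 1
σ(2) = 4 → σ⁻¹(4) = 2
σ(3) = 3 → σ⁻¹(3) = 3
σ(4) = 1 → σ⁻¹(1) = 4
σ(5) = 7 → σ⁻¹(7) = 5
σ(6) = 6 → σ⁻¹(6) = 6
σ(7) = 2 → σ⁻¹(2) = 7

σ⁻¹ = [4 7 3 2 1 6 5]


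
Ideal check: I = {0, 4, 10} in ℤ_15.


Check ideal conditions for I = {0, 4, 10} in ℤ_15:
(1) I is an additive subgroup? No
(2) For r ∈ ℤ_15 and a ∈ I: r·a ∈ I? No  [counterexample: r=2, a=4, r·a mod 15 = 8 ∉ I]

No, I is not an ideal of ℤ_15


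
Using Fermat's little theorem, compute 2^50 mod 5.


Fermat's little theorem: if p is prime and gcd(a,p)=1, then a^(p-1) ≡ 1 (mod p)
p = 5 is prime, gcd(2,5) = 1
Reduce exponent: 50 mod 4 = 2
So 2^50 ≡ 2^2 (mod 5)
2^2 mod 5 = 4

2^50 ≡ 4 (mod 5)


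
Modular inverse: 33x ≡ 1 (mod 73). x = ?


Use the extended Euclidean algorithm to write 1 = 33·s + 73·t; then s mod 73 is the inverse.
Euclidean algorithm:
  33 = 0·73 + 33
  73 = 2·33 + 7
  33 = 4·7 + 5
  7 = 1·5 + 2
  5 = 2·2 + 1
  2 = 2·1 + 0
gcd(33,73) = 1
Back-substitution gives: 33·(31) + 73·(-14) = 1
So 33⁻¹ ≡ 31 ≡ 31 (mod 73)
Check: 33 × 31 = 1023 ≡ 1 (mod 73) ✓

33⁻¹ ≡ 31 (mod 73)


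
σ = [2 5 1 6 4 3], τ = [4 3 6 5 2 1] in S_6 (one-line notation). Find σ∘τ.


σ∘τ: apply τ first, then σ
1 →τ 4 →σ 6
2 →τ 3 →σ 1
3 →τ 6 →σ 3
4 →τ 5 →σ 4
5 →τ 2 →σ 5
6 →τ 1 →σ 2

σ∘τ = [6 1 3 4 5 2]


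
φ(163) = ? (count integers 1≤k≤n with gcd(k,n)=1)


Factor n: 163 = 163
φ(n) = n · ∏(1 - 1/p) over distinct primes p | n
φ(163) = 163 · (1 - 1/163) = 162

φ(163) = 162


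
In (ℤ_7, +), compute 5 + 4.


Operation: addition mod 7
5 + 4 = (a + b) mod 7 with a = 5, b = 4

5 + 4 = 2


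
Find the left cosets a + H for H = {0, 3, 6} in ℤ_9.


H = {0, 3, 6}, |H| = 3
Number of cosets = |G|/|H| = 9/3 = 3
0 + H = {0, 3, 6}
1 + H = {1, 4, 7}
2 + H = {2, 5, 8}

Cosets: 0+H={0,3,6}; 1+H={1,4,7}; 2+H={2,5,8}
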